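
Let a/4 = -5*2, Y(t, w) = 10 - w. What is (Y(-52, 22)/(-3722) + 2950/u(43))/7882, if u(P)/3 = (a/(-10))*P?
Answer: 2746523/3784447716 ≈ 0.00072574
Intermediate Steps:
a = -40 (a = 4*(-5*2) = 4*(-10) = -40)
u(P) = 12*P (u(P) = 3*((-40/(-10))*P) = 3*((-40*(-1/10))*P) = 3*(4*P) = 12*P)
(Y(-52, 22)/(-3722) + 2950/u(43))/7882 = ((10 - 1*22)/(-3722) + 2950/((12*43)))/7882 = ((10 - 22)*(-1/3722) + 2950/516)*(1/7882) = (-12*(-1/3722) + 2950*(1/516))*(1/7882) = (6/1861 + 1475/258)*(1/7882) = (2746523/480138)*(1/7882) = 2746523/3784447716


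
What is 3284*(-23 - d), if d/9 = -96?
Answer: 2761844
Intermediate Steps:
d = -864 (d = 9*(-96) = -864)
3284*(-23 - d) = 3284*(-23 - 1*(-864)) = 3284*(-23 + 864) = 3284*841 = 2761844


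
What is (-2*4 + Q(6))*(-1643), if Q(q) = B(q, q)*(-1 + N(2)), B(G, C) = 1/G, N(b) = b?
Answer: 77221/6 ≈ 12870.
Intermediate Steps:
Q(q) = 1/q (Q(q) = (-1 + 2)/q = 1/q)
(-2*4 + Q(6))*(-1643) = (-2*4 + 1/6)*(-1643) = (-8 + ⅙)*(-1643) = -47/6*(-1643) = 77221/6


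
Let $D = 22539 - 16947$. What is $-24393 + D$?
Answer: $-18801$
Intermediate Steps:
$D = 5592$ ($D = 22539 - 16947 = 5592$)
$-24393 + D = -24393 + 5592 = -18801$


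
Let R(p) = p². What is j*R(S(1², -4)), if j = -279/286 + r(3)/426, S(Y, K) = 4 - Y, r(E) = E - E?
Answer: -2511/286 ≈ -8.7797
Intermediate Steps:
r(E) = 0
j = -279/286 (j = -279/286 + 0/426 = -279*1/286 + 0*(1/426) = -279/286 + 0 = -279/286 ≈ -0.97552)
j*R(S(1², -4)) = -279*(4 - 1*1²)²/286 = -279*(4 - 1*1)²/286 = -279*(4 - 1)²/286 = -279/286*3² = -279/286*9 = -2511/286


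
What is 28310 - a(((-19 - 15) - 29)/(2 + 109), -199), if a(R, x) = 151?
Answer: 28159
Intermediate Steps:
28310 - a(((-19 - 15) - 29)/(2 + 109), -199) = 28310 - 1*151 = 28310 - 151 = 28159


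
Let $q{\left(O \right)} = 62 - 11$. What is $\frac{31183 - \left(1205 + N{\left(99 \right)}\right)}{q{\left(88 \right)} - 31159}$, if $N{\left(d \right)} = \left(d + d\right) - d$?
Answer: $- \frac{29879}{31108} \approx -0.96049$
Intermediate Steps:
$N{\left(d \right)} = d$ ($N{\left(d \right)} = 2 d - d = d$)
$q{\left(O \right)} = 51$
$\frac{31183 - \left(1205 + N{\left(99 \right)}\right)}{q{\left(88 \right)} - 31159} = \frac{31183 - 1304}{51 - 31159} = \frac{31183 - 1304}{-31108} = \left(31183 - 1304\right) \left(- \frac{1}{31108}\right) = 29879 \left(- \frac{1}{31108}\right) = - \frac{29879}{31108}$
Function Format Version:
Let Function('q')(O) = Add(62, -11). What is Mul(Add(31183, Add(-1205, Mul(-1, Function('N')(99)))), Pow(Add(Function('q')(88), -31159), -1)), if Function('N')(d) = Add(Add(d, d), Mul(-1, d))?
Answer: Rational(-29879, 31108) ≈ -0.96049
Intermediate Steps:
Function('N')(d) = d (Function('N')(d) = Add(Mul(2, d), Mul(-1, d)) = d)
Function('q')(O) = 51
Mul(Add(31183, Add(-1205, Mul(-1, Function('N')(99)))), Pow(Add(Function('q')(88), -31159), -1)) = Mul(Add(31183, Add(-1205, Mul(-1, 99))), Pow(Add(51, -31159), -1)) = Mul(Add(31183, Add(-1205, -99)), Pow(-31108, -1)) = Mul(Add(31183, -1304), Rational(-1, 31108)) = Mul(29879, Rational(-1, 31108)) = Rational(-29879, 31108)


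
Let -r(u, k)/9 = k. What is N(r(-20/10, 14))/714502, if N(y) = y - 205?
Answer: -331/714502 ≈ -0.00046326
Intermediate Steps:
r(u, k) = -9*k
N(y) = -205 + y
N(r(-20/10, 14))/714502 = (-205 - 9*14)/714502 = (-205 - 126)*(1/714502) = -331*1/714502 = -331/714502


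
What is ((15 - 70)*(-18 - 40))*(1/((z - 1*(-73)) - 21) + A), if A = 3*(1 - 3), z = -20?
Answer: -304645/16 ≈ -19040.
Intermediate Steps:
A = -6 (A = 3*(-2) = -6)
((15 - 70)*(-18 - 40))*(1/((z - 1*(-73)) - 21) + A) = ((15 - 70)*(-18 - 40))*(1/((-20 - 1*(-73)) - 21) - 6) = (-55*(-58))*(1/((-20 + 73) - 21) - 6) = 3190*(1/(53 - 21) - 6) = 3190*(1/32 - 6) = 3190*(-191/32) = -304645/16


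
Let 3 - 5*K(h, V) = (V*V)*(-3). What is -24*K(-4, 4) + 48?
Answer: -984/5 ≈ -196.80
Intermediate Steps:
K(h, V) = ⅗ + 3*V²/5 (K(h, V) = ⅗ - V*V*(-3)/5 = ⅗ - V²*(-3)/5 = ⅗ - (-3)*V²/5 = ⅗ + 3*V²/5)
-24*K(-4, 4) + 48 = -24*(⅗ + (⅗)*4²) + 48 = -24*(⅗ + (⅗)*16) + 48 = -24*(⅗ + 48/5) + 48 = -24*51/5 + 48 = -1224/5 + 48 = -984/5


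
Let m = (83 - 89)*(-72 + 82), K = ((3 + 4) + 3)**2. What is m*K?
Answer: -6000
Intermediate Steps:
K = 100 (K = (7 + 3)**2 = 10**2 = 100)
m = -60 (m = -6*10 = -60)
m*K = -60*100 = -6000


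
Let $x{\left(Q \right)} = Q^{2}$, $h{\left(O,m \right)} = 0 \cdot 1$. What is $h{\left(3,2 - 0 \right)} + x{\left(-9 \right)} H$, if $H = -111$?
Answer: $-8991$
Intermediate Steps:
$h{\left(O,m \right)} = 0$
$h{\left(3,2 - 0 \right)} + x{\left(-9 \right)} H = 0 + \left(-9\right)^{2} \left(-111\right) = 0 + 81 \left(-111\right) = 0 - 8991 = -8991$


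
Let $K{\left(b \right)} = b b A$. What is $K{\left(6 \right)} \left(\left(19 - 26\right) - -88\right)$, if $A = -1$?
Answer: $-2916$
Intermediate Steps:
$K{\left(b \right)} = - b^{2}$ ($K{\left(b \right)} = b b \left(-1\right) = b^{2} \left(-1\right) = - b^{2}$)
$K{\left(6 \right)} \left(\left(19 - 26\right) - -88\right) = - 6^{2} \left(\left(19 - 26\right) - -88\right) = \left(-1\right) 36 \left(-7 + 88\right) = \left(-36\right) 81 = -2916$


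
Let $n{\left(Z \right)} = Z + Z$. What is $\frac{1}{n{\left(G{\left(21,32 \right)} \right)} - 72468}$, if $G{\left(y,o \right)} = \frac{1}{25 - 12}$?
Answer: $- \frac{13}{942082} \approx -1.3799 \cdot 10^{-5}$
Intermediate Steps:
$G{\left(y,o \right)} = \frac{1}{13}$
$n{\left(Z \right)} = 2 Z$
$\frac{1}{n{\left(G{\left(21,32 \right)} \right)} - 72468} = \frac{1}{2 \cdot \frac{1}{13} - 72468} = \frac{1}{\frac{2}{13} - 72468} = \frac{1}{- \frac{942082}{13}} = - \frac{13}{942082}$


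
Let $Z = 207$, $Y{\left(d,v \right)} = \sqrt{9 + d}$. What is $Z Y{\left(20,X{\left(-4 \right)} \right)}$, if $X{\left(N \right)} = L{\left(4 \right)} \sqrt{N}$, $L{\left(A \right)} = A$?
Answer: $207 \sqrt{29} \approx 1114.7$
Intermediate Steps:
$X{\left(N \right)} = 4 \sqrt{N}$
$Z Y{\left(20,X{\left(-4 \right)} \right)} = 207 \sqrt{9 + 20} = 207 \sqrt{29}$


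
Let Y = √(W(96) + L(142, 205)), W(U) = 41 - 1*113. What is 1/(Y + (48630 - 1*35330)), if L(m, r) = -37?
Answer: 13300/176890109 - I*√109/176890109 ≈ 7.5188e-5 - 5.9021e-8*I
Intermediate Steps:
W(U) = -72 (W(U) = 41 - 113 = -72)
Y = I*√109 (Y = √(-72 - 37) = √(-109) = I*√109 ≈ 10.44*I)
1/(Y + (48630 - 1*35330)) = 1/(I*√109 + (48630 - 1*35330)) = 1/(I*√109 + (48630 - 35330)) = 1/(I*√109 + 13300) = 1/(13300 + I*√109)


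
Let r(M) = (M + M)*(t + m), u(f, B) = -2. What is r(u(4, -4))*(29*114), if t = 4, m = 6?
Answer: -132240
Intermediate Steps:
r(M) = 20*M (r(M) = (M + M)*(4 + 6) = (2*M)*10 = 20*M)
r(u(4, -4))*(29*114) = (20*(-2))*(29*114) = -40*3306 = -132240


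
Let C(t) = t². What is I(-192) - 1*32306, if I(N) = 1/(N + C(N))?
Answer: -1184725631/36672 ≈ -32306.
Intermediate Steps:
I(N) = 1/(N + N²)
I(-192) - 1*32306 = 1/((-192)*(1 - 192)) - 1*32306 = -1/192/(-191) - 32306 = -1/192*(-1/191) - 32306 = 1/36672 - 32306 = -1184725631/36672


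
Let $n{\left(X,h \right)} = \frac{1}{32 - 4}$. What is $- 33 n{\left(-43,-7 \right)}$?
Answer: $- \frac{33}{28} \approx -1.1786$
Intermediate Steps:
$n{\left(X,h \right)} = \frac{1}{28}$
$- 33 n{\left(-43,-7 \right)} = \left(-33\right) \frac{1}{28} = - \frac{33}{28}$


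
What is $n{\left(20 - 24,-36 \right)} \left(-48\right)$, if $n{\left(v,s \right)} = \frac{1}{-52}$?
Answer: $\frac{12}{13} \approx 0.92308$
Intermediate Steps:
$n{\left(v,s \right)} = - \frac{1}{52}$
$n{\left(20 - 24,-36 \right)} \left(-48\right) = \left(- \frac{1}{52}\right) \left(-48\right) = \frac{12}{13}$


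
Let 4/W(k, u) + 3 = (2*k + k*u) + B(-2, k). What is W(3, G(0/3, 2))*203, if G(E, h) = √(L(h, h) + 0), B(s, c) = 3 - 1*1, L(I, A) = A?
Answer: 580 - 348*√2 ≈ 87.854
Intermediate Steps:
B(s, c) = 2 (B(s, c) = 3 - 1 = 2)
G(E, h) = √h (G(E, h) = √(h + 0) = √h)
W(k, u) = 4/(-1 + 2*k + k*u) (W(k, u) = 4/(-3 + ((2*k + k*u) + 2)) = 4/(-3 + (2 + 2*k + k*u)) = 4/(-1 + 2*k + k*u))
W(3, G(0/3, 2))*203 = (4/(-1 + 2*3 + 3*√2))*203 = (4/(-1 + 6 + 3*√2))*203 = (4/(5 + 3*√2))*203 = 812/(5 + 3*√2)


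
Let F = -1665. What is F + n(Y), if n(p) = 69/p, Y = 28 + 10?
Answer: -63201/38 ≈ -1663.2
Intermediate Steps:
Y = 38
F + n(Y) = -1665 + 69/38 = -63201/38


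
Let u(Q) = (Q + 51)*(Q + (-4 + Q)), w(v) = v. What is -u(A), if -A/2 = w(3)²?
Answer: 1320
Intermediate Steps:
A = -18 (A = -2*3² = -2*9 = -18)
u(Q) = (-4 + 2*Q)*(51 + Q) (u(Q) = (51 + Q)*(-4 + 2*Q) = (-4 + 2*Q)*(51 + Q))
-u(A) = -(-204 + 2*(-18)² + 98*(-18)) = -(-204 + 2*324 - 1764) = -(-204 + 648 - 1764) = -1*(-1320) = 1320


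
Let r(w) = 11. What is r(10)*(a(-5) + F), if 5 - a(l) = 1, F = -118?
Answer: -1254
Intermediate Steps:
a(l) = 4 (a(l) = 5 - 1*1 = 5 - 1 = 4)
r(10)*(a(-5) + F) = 11*(4 - 118) = 11*(-114) = -1254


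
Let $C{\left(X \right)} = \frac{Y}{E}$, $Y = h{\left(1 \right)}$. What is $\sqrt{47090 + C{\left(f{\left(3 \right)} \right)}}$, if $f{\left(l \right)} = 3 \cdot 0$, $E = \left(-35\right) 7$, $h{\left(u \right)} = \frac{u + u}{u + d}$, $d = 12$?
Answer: $\frac{4 \sqrt{609300445}}{455} \approx 217.0$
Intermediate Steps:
$h{\left(u \right)} = \frac{2 u}{12 + u}$ ($h{\left(u \right)} = \frac{u + u}{u + 12} = \frac{2 u}{12 + u}$)
$E = -245$
$Y = \frac{2}{13}$ ($Y = 2 \cdot 1 \frac{1}{12 + 1} = 2 \cdot 1 \cdot \frac{1}{13} = \frac{2}{13} \approx 0.15385$)
$f{\left(l \right)} = 0$
$C{\left(X \right)} = - \frac{2}{3185}$ ($C{\left(X \right)} = \frac{2}{13 \left(-245\right)} = \frac{2}{13} \left(- \frac{1}{245}\right) = - \frac{2}{3185}$)
$\sqrt{47090 + C{\left(f{\left(3 \right)} \right)}} = \sqrt{47090 - \frac{2}{3185}} = \sqrt{\frac{149981648}{3185}} = \frac{4 \sqrt{609300445}}{455}$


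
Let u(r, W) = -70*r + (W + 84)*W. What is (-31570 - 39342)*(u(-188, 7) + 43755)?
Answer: -4081127424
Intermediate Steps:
u(r, W) = -70*r + W*(84 + W) (u(r, W) = -70*r + (84 + W)*W = -70*r + W*(84 + W))
(-31570 - 39342)*(u(-188, 7) + 43755) = (-31570 - 39342)*((7² - 70*(-188) + 84*7) + 43755) = -70912*((49 + 13160 + 588) + 43755) = -70912*(13797 + 43755) = -70912*57552 = -4081127424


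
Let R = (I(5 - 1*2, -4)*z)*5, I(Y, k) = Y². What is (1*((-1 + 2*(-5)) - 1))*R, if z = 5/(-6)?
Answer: 450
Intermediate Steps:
z = -⅚ (z = 5*(-⅙) = -⅚ ≈ -0.83333)
R = -75/2 (R = ((5 - 1*2)²*(-⅚))*5 = ((5 - 2)²*(-⅚))*5 = (3²*(-⅚))*5 = (9*(-⅚))*5 = -15/2*5 = -75/2 ≈ -37.500)
(1*((-1 + 2*(-5)) - 1))*R = (1*((-1 + 2*(-5)) - 1))*(-75/2) = (1*((-1 - 10) - 1))*(-75/2) = (1*(-11 - 1))*(-75/2) = (1*(-12))*(-75/2) = -12*(-75/2) = 450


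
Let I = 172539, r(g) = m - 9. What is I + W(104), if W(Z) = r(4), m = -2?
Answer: 172528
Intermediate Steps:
r(g) = -11 (r(g) = -2 - 9 = -11)
W(Z) = -11
I + W(104) = 172539 - 11 = 172528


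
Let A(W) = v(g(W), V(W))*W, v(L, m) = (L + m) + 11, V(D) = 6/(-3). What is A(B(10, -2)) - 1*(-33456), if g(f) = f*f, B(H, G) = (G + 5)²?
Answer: 34266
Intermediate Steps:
V(D) = -2 (V(D) = 6*(-⅓) = -2)
B(H, G) = (5 + G)²
g(f) = f²
v(L, m) = 11 + L + m
A(W) = W*(9 + W²) (A(W) = (11 + W² - 2)*W = (9 + W²)*W = W*(9 + W²))
A(B(10, -2)) - 1*(-33456) = (5 - 2)²*(9 + ((5 - 2)²)²) - 1*(-33456) = 3²*(9 + (3²)²) + 33456 = 9*(9 + 9²) + 33456 = 9*(9 + 81) + 33456 = 9*90 + 33456 = 810 + 33456 = 34266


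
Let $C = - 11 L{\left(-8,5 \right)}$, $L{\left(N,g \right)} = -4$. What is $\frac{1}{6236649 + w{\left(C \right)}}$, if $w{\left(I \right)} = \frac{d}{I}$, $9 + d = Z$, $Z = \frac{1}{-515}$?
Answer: $\frac{5665}{35330615426} \approx 1.6034 \cdot 10^{-7}$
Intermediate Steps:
$C = 44$ ($C = \left(-11\right) \left(-4\right) = 44$)
$Z = - \frac{1}{515} \approx -0.0019417$
$d = - \frac{4636}{515}$ ($d = -9 - \frac{1}{515} = - \frac{4636}{515} \approx -9.0019$)
$w{\left(I \right)} = - \frac{4636}{515 I}$
$\frac{1}{6236649 + w{\left(C \right)}} = \frac{1}{6236649 - \frac{4636}{515 \cdot 44}} = \frac{1}{6236649 - \frac{1159}{5665}} = \frac{1}{\frac{35330615426}{5665}} = \frac{5665}{35330615426}$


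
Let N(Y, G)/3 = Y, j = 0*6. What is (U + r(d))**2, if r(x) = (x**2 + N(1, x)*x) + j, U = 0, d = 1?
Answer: 16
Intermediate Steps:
j = 0
N(Y, G) = 3*Y
r(x) = x**2 + 3*x (r(x) = (x**2 + (3*1)*x) + 0 = (x**2 + 3*x) + 0 = x**2 + 3*x)
(U + r(d))**2 = (0 + 1*(3 + 1))**2 = (0 + 1*4)**2 = (0 + 4)**2 = 4**2 = 16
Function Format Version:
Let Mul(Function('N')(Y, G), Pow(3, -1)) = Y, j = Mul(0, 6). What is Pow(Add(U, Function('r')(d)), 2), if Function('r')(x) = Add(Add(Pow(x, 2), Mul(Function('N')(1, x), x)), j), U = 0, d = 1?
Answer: 16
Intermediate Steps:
j = 0
Function('N')(Y, G) = Mul(3, Y)
Function('r')(x) = Add(Pow(x, 2), Mul(3, x)) (Function('r')(x) = Add(Add(Pow(x, 2), Mul(Mul(3, 1), x)), 0) = Add(Add(Pow(x, 2), Mul(3, x)), 0) = Add(Pow(x, 2), Mul(3, x)))
Pow(Add(U, Function('r')(d)), 2) = Pow(Add(0, Mul(1, Add(3, 1))), 2) = Pow(Add(0, Mul(1, 4)), 2) = Pow(Add(0, 4), 2) = Pow(4, 2) = 16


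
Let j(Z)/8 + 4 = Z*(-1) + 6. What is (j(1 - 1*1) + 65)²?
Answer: 6561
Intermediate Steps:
j(Z) = 16 - 8*Z (j(Z) = -32 + 8*(Z*(-1) + 6) = -32 + 8*(-Z + 6) = -32 + 8*(6 - Z) = -32 + (48 - 8*Z) = 16 - 8*Z)
(j(1 - 1*1) + 65)² = ((16 - 8*(1 - 1*1)) + 65)² = ((16 - 8*(1 - 1)) + 65)² = ((16 - 8*0) + 65)² = ((16 + 0) + 65)² = (16 + 65)² = 81² = 6561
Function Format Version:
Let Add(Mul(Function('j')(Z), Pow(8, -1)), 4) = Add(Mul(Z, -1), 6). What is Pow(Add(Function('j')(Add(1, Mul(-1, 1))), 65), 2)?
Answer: 6561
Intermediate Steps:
Function('j')(Z) = Add(16, Mul(-8, Z)) (Function('j')(Z) = Add(-32, Mul(8, Add(Mul(Z, -1), 6))) = Add(-32, Mul(8, Add(Mul(-1, Z), 6))) = Add(-32, Mul(8, Add(6, Mul(-1, Z)))) = Add(-32, Add(48, Mul(-8, Z))) = Add(16, Mul(-8, Z)))
Pow(Add(Function('j')(Add(1, Mul(-1, 1))), 65), 2) = Pow(Add(Add(16, Mul(-8, Add(1, Mul(-1, 1)))), 65), 2) = Pow(Add(Add(16, Mul(-8, Add(1, -1))), 65), 2) = Pow(Add(Add(16, Mul(-8, 0)), 65), 2) = Pow(Add(Add(16, 0), 65), 2) = Pow(Add(16, 65), 2) = Pow(81, 2) = 6561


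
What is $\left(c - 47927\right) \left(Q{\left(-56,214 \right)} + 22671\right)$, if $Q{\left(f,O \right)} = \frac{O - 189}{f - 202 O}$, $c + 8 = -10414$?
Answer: $- \frac{57257380009111}{43284} \approx -1.3228 \cdot 10^{9}$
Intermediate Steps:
$c = -10422$ ($c = -8 - 10414 = -10422$)
$Q{\left(f,O \right)} = \frac{-189 + O}{f - 202 O}$
$\left(c - 47927\right) \left(Q{\left(-56,214 \right)} + 22671\right) = \left(-10422 - 47927\right) \left(\frac{189 - 214}{\left(-1\right) \left(-56\right) + 202 \cdot 214} + 22671\right) = - 58349 \left(\frac{189 - 214}{56 + 43228} + 22671\right) = - 58349 \left(\frac{1}{43284} \left(-25\right) + 22671\right) = - 58349 \left(- \frac{25}{43284} + 22671\right) = \left(-58349\right) \frac{981291539}{43284} = - \frac{57257380009111}{43284}$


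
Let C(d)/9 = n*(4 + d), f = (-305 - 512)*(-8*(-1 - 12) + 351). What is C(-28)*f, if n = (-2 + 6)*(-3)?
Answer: -963537120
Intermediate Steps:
f = -371735 (f = -817*(-8*(-13) + 351) = -817*(104 + 351) = -817*455 = -371735)
n = -12 (n = 4*(-3) = -12)
C(d) = -432 - 108*d (C(d) = 9*(-12*(4 + d)) = 9*(-48 - 12*d) = -432 - 108*d)
C(-28)*f = (-432 - 108*(-28))*(-371735) = (-432 + 3024)*(-371735) = 2592*(-371735) = -963537120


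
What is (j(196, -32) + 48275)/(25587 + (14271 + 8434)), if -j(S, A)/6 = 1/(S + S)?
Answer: 9461897/9465232 ≈ 0.99965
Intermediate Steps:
j(S, A) = -3/S (j(S, A) = -6/(S + S) = -6*1/(2*S) = -3/S)
(j(196, -32) + 48275)/(25587 + (14271 + 8434)) = (-3/196 + 48275)/(25587 + (14271 + 8434)) = (-3*1/196 + 48275)/(25587 + 22705) = (-3/196 + 48275)/48292 = (9461897/196)*(1/48292) = 9461897/9465232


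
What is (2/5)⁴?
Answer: 16/625 ≈ 0.025600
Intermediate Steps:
(2/5)⁴ = (2*(⅕))⁴ = (⅖)⁴ = 16/625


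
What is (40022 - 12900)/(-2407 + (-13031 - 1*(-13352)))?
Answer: -13561/1043 ≈ -13.002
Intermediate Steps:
(40022 - 12900)/(-2407 + (-13031 - 1*(-13352))) = 27122/(-2407 + (-13031 + 13352)) = 27122/(-2407 + 321) = 27122/(-2086) = 27122*(-1/2086) = -13561/1043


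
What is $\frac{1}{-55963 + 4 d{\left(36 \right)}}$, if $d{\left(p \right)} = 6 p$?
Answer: $- \frac{1}{55099} \approx -1.8149 \cdot 10^{-5}$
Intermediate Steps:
$\frac{1}{-55963 + 4 d{\left(36 \right)}} = \frac{1}{-55963 + 4 \cdot 6 \cdot 36} = \frac{1}{-55963 + 4 \cdot 216} = \frac{1}{-55963 + 864} = \frac{1}{-55099} = - \frac{1}{55099}$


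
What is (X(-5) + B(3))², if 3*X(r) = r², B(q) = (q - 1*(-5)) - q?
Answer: 1600/9 ≈ 177.78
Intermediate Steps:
B(q) = 5 (B(q) = (q + 5) - q = (5 + q) - q = 5)
X(r) = r²/3
(X(-5) + B(3))² = ((⅓)*(-5)² + 5)² = ((⅓)*25 + 5)² = (25/3 + 5)² = (40/3)² = 1600/9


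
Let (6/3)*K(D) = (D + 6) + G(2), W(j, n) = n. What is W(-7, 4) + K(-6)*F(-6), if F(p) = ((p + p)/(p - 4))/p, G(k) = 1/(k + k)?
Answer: 159/40 ≈ 3.9750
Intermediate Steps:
G(k) = 1/(2*k)
K(D) = 25/8 + D/2 (K(D) = ((D + 6) + (½)/2)/2 = ((6 + D) + (½)*(½))/2 = ((6 + D) + ¼)/2 = (25/4 + D)/2 = 25/8 + D/2)
F(p) = 2/(-4 + p) (F(p) = ((2*p)/(-4 + p))/p = (2*p/(-4 + p))/p = 2/(-4 + p))
W(-7, 4) + K(-6)*F(-6) = 4 + (25/8 + (½)*(-6))*(2/(-4 - 6)) = 4 + (25/8 - 3)*(2/(-10)) = 4 + (2*(-⅒))/8 = 4 + (⅛)*(-⅕) = 4 - 1/40 = 159/40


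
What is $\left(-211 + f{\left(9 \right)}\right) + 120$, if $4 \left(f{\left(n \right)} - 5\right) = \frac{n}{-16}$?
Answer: $- \frac{5513}{64} \approx -86.141$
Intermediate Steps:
$f{\left(n \right)} = 5 - \frac{n}{64}$ ($f{\left(n \right)} = 5 + \frac{n \frac{1}{-16}}{4} = 5 + \frac{n \left(- \frac{1}{16}\right)}{4} = 5 + \frac{\left(- \frac{1}{16}\right) n}{4} = 5 - \frac{n}{64}$)
$\left(-211 + f{\left(9 \right)}\right) + 120 = \left(-211 + \left(5 - \frac{9}{64}\right)\right) + 120 = \left(-211 + \frac{311}{64}\right) + 120 = - \frac{13193}{64} + 120 = - \frac{5513}{64}$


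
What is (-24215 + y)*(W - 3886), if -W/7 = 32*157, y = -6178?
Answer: 1186968222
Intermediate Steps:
W = -35168 (W = -224*157 = -7*5024 = -35168)
(-24215 + y)*(W - 3886) = (-24215 - 6178)*(-35168 - 3886) = -30393*(-39054) = 1186968222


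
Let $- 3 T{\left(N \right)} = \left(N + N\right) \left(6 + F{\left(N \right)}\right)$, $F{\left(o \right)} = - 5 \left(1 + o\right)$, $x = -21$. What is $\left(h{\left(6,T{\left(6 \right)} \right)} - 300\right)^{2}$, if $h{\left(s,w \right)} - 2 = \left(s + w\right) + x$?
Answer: $38809$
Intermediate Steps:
$F{\left(o \right)} = -5 - 5 o$
$T{\left(N \right)} = - \frac{2 N \left(1 - 5 N\right)}{3}$ ($T{\left(N \right)} = - \frac{\left(N + N\right) \left(6 - \left(5 + 5 N\right)\right)}{3} = - \frac{2 N \left(1 - 5 N\right)}{3}$)
$h{\left(s,w \right)} = -19 + s + w$ ($h{\left(s,w \right)} = 2 - \left(21 - s - w\right) = 2 + \left(-21 + s + w\right) = -19 + s + w$)
$\left(h{\left(6,T{\left(6 \right)} \right)} - 300\right)^{2} = \left(\left(-19 + 6 + \frac{2}{3} \cdot 6 \left(-1 + 5 \cdot 6\right)\right) - 300\right)^{2} = \left(\left(-19 + 6 + \frac{2}{3} \cdot 6 \left(-1 + 30\right)\right) - 300\right)^{2} = \left(\left(-19 + 6 + \frac{2}{3} \cdot 6 \cdot 29\right) - 300\right)^{2} = \left(\left(-19 + 6 + 116\right) - 300\right)^{2} = \left(103 - 300\right)^{2} = \left(-197\right)^{2} = 38809$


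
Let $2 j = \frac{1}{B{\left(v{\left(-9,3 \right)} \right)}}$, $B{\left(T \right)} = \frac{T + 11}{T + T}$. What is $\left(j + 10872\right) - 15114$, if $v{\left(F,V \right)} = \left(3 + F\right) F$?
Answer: $- \frac{275676}{65} \approx -4241.2$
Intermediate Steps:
$v{\left(F,V \right)} = F \left(3 + F\right)$
$B{\left(T \right)} = \frac{11 + T}{2 T}$
$j = \frac{54}{65}$ ($j = \frac{1}{2 \frac{11 - 9 \left(3 - 9\right)}{2 \left(- 9 \left(3 - 9\right)\right)}} = \frac{1}{2 \frac{11 - -54}{2 \left(\left(-9\right) \left(-6\right)\right)}} = \frac{1}{2 \frac{11 + 54}{2 \cdot 54}} = \frac{1}{2 \cdot \frac{1}{2} \cdot \frac{1}{54} \cdot 65} = \frac{1}{2 \cdot \frac{65}{108}} = \frac{1}{2} \cdot \frac{108}{65} = \frac{54}{65} \approx 0.83077$)
$\left(j + 10872\right) - 15114 = \left(\frac{54}{65} + 10872\right) - 15114 = \frac{706734}{65} - 15114 = - \frac{275676}{65}$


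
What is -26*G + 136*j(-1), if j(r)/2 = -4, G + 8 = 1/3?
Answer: -2666/3 ≈ -888.67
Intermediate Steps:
G = -23/3 (G = -8 + 1/3 = -8 + ⅓ = -23/3 ≈ -7.6667)
j(r) = -8 (j(r) = 2*(-4) = -8)
-26*G + 136*j(-1) = -26*(-23/3) + 136*(-8) = 598/3 - 1088 = -2666/3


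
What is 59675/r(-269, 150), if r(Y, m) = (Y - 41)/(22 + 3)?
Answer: -9625/2 ≈ -4812.5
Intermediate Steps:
r(Y, m) = -41/25 + Y/25 (r(Y, m) = (-41 + Y)/25 = (-41 + Y)*(1/25) = -41/25 + Y/25)
59675/r(-269, 150) = 59675/(-41/25 + (1/25)*(-269)) = 59675/(-41/25 - 269/25) = 59675/(-62/5) = 59675*(-5/62) = -9625/2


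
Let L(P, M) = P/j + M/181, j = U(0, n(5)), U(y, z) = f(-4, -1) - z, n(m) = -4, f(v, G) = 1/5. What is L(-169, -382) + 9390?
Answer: 35530423/3801 ≈ 9347.7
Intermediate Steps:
f(v, G) = ⅕
U(y, z) = ⅕ - z
j = 21/5 (j = ⅕ - 1*(-4) = ⅕ + 4 = 21/5 ≈ 4.2000)
L(P, M) = M/181 + 5*P/21 (L(P, M) = P/(21/5) + M/181 = P*(5/21) + M*(1/181) = 5*P/21 + M/181 = M/181 + 5*P/21)
L(-169, -382) + 9390 = ((1/181)*(-382) + (5/21)*(-169)) + 9390 = (-382/181 - 845/21) + 9390 = -160967/3801 + 9390 = 35530423/3801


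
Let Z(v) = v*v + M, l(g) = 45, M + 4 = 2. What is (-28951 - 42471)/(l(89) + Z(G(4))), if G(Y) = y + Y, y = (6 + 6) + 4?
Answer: -71422/443 ≈ -161.22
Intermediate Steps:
M = -2 (M = -4 + 2 = -2)
y = 16 (y = 12 + 4 = 16)
G(Y) = 16 + Y
Z(v) = -2 + v**2 (Z(v) = v*v - 2 = v**2 - 2 = -2 + v**2)
(-28951 - 42471)/(l(89) + Z(G(4))) = (-28951 - 42471)/(45 + (-2 + (16 + 4)**2)) = -71422/(45 + (-2 + 20**2)) = -71422/(45 + (-2 + 400)) = -71422/(45 + 398) = -71422/443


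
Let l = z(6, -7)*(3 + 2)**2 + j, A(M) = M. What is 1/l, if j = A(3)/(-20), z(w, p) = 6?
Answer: 20/2997 ≈ 0.0066733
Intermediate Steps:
j = -3/20 (j = 3/(-20) = 3*(-1/20) = -3/20 ≈ -0.15000)
l = 2997/20 (l = 6*(3 + 2)**2 - 3/20 = 6*5**2 - 3/20 = 6*25 - 3/20 = 150 - 3/20 = 2997/20 ≈ 149.85)
1/l = 1/(2997/20) = 20/2997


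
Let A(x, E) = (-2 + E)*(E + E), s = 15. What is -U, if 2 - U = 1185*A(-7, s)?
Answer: 462148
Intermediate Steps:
A(x, E) = 2*E*(-2 + E) (A(x, E) = (-2 + E)*(2*E) = 2*E*(-2 + E))
U = -462148 (U = 2 - 1185*2*15*(-2 + 15) = 2 - 1185*2*15*13 = 2 - 1185*390 = 2 - 1*462150 = 2 - 462150 = -462148)
-U = -1*(-462148) = 462148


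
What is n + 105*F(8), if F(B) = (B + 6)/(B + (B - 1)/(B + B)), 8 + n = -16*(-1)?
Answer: 1640/9 ≈ 182.22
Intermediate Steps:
n = 8 (n = -8 - 16*(-1) = -8 + 16 = 8)
F(B) = (6 + B)/(B + (-1 + B)/(2*B)) (F(B) = (6 + B)/(B + (-1 + B)/((2*B))) = (6 + B)/(B + (-1 + B)*(1/(2*B))) = (6 + B)/(B + (-1 + B)/(2*B)))
n + 105*F(8) = 8 + 105*(2*8*(6 + 8)/(-1 + 8 + 2*8²)) = 8 + 105*(2*8*14/(-1 + 8 + 2*64)) = 8 + 105*(2*8*14/(-1 + 8 + 128)) = 8 + 105*(2*8*14/135) = 8 + 105*(2*8*(1/135)*14) = 8 + 105*(224/135) = 8 + 1568/9 = 1640/9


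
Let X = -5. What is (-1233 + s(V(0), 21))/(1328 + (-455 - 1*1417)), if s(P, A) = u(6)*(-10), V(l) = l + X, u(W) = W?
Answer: 1293/544 ≈ 2.3768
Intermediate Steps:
V(l) = -5 + l (V(l) = l - 5 = -5 + l)
s(P, A) = -60 (s(P, A) = 6*(-10) = -60)
(-1233 + s(V(0), 21))/(1328 + (-455 - 1*1417)) = (-1233 - 60)/(1328 + (-455 - 1*1417)) = -1293/(1328 + (-455 - 1417)) = -1293/(1328 - 1872) = -1293/(-544) = -1293*(-1/544) = 1293/544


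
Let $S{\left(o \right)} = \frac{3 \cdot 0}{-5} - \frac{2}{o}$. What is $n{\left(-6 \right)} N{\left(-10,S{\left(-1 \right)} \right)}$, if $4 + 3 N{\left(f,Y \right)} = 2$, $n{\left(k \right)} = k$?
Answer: $4$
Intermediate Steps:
$S{\left(o \right)} = - \frac{2}{o}$ ($S{\left(o \right)} = 0 \left(- \frac{1}{5}\right) - \frac{2}{o} = 0 - \frac{2}{o} = - \frac{2}{o}$)
$N{\left(f,Y \right)} = - \frac{2}{3}$ ($N{\left(f,Y \right)} = - \frac{4}{3} + \frac{1}{3} \cdot 2 = - \frac{4}{3} + \frac{2}{3} = - \frac{2}{3}$)
$n{\left(-6 \right)} N{\left(-10,S{\left(-1 \right)} \right)} = \left(-6\right) \left(- \frac{2}{3}\right) = 4$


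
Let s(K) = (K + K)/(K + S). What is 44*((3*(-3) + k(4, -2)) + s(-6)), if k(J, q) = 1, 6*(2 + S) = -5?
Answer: -15488/53 ≈ -292.23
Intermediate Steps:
S = -17/6 (S = -2 + (1/6)*(-5) = -2 - 5/6 = -17/6 ≈ -2.8333)
s(K) = 2*K/(-17/6 + K) (s(K) = (K + K)/(K - 17/6) = (2*K)/(-17/6 + K) = 2*K/(-17/6 + K))
44*((3*(-3) + k(4, -2)) + s(-6)) = 44*((3*(-3) + 1) + 12*(-6)/(-17 + 6*(-6))) = 44*((-9 + 1) + 12*(-6)/(-17 - 36)) = 44*(-8 + 12*(-6)/(-53)) = 44*(-8 + 12*(-6)*(-1/53)) = 44*(-8 + 72/53) = 44*(-352/53) = -15488/53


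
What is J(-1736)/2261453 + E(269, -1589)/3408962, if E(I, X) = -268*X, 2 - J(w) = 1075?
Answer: 479693233365/3854603670893 ≈ 0.12445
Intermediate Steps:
J(w) = -1073 (J(w) = 2 - 1*1075 = 2 - 1075 = -1073)
J(-1736)/2261453 + E(269, -1589)/3408962 = -1073/2261453 - 268*(-1589)/3408962 = -1073*1/2261453 + 425852*(1/3408962) = -1073/2261453 + 212926/1704481 = 479693233365/3854603670893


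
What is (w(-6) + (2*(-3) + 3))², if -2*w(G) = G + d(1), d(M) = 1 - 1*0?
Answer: ¼ ≈ 0.25000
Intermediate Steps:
d(M) = 1 (d(M) = 1 + 0 = 1)
w(G) = -½ - G/2 (w(G) = -(G + 1)/2 = -(1 + G)/2 = -½ - G/2)
(w(-6) + (2*(-3) + 3))² = ((-½ - ½*(-6)) + (2*(-3) + 3))² = ((-½ + 3) + (-6 + 3))² = (5/2 - 3)² = (-½)² = ¼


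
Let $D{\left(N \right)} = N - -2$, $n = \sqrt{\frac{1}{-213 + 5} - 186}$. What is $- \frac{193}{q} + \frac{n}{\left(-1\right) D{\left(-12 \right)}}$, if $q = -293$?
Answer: $\frac{193}{293} + \frac{i \sqrt{502957}}{520} \approx 0.6587 + 1.3638 i$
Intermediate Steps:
$n = \frac{i \sqrt{502957}}{52}$ ($n = \sqrt{\frac{1}{-208} - 186} = \sqrt{- \frac{1}{208} - 186} = \sqrt{- \frac{38689}{208}} = \frac{i \sqrt{502957}}{52} \approx 13.638 i$)
$D{\left(N \right)} = 2 + N$ ($D{\left(N \right)} = N + 2 = 2 + N$)
$- \frac{193}{q} + \frac{n}{\left(-1\right) D{\left(-12 \right)}} = - \frac{193}{-293} + \frac{\frac{1}{52} i \sqrt{502957}}{\left(-1\right) \left(2 - 12\right)} = \left(-193\right) \left(- \frac{1}{293}\right) + \frac{\frac{1}{52} i \sqrt{502957}}{\left(-1\right) \left(-10\right)} = \frac{193}{293} + \frac{\frac{1}{52} i \sqrt{502957}}{10} = \frac{193}{293} + \frac{i \sqrt{502957}}{52} \cdot \frac{1}{10} = \frac{193}{293} + \frac{i \sqrt{502957}}{520}$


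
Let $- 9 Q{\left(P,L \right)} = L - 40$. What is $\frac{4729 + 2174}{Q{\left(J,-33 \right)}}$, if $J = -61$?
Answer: $\frac{62127}{73} \approx 851.05$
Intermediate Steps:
$Q{\left(P,L \right)} = \frac{40}{9} - \frac{L}{9}$ ($Q{\left(P,L \right)} = - \frac{L - 40}{9} = - \frac{-40 + L}{9} = \frac{40}{9} - \frac{L}{9}$)
$\frac{4729 + 2174}{Q{\left(J,-33 \right)}} = \frac{4729 + 2174}{\frac{40}{9} - - \frac{11}{3}} = \frac{6903}{\frac{40}{9} + \frac{11}{3}} = \frac{6903}{\frac{73}{9}} = 6903 \cdot \frac{9}{73} = \frac{62127}{73}$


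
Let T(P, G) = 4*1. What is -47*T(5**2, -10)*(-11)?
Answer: 2068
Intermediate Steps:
T(P, G) = 4
-47*T(5**2, -10)*(-11) = -47*4*(-11) = -188*(-11) = 2068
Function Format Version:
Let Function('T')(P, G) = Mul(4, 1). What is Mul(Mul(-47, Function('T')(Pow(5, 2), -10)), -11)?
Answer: 2068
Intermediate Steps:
Function('T')(P, G) = 4
Mul(Mul(-47, Function('T')(Pow(5, 2), -10)), -11) = Mul(Mul(-47, 4), -11) = Mul(-188, -11) = 2068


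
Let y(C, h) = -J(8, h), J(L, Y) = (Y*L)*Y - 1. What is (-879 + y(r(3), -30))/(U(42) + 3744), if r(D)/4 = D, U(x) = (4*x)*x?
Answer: -4039/5400 ≈ -0.74796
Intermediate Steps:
U(x) = 4*x**2
r(D) = 4*D
J(L, Y) = -1 + L*Y**2 (J(L, Y) = (L*Y)*Y - 1 = L*Y**2 - 1 = -1 + L*Y**2)
y(C, h) = 1 - 8*h**2 (y(C, h) = -(-1 + 8*h**2) = 1 - 8*h**2)
(-879 + y(r(3), -30))/(U(42) + 3744) = (-879 + (1 - 8*(-30)**2))/(4*42**2 + 3744) = (-879 + (1 - 8*900))/(4*1764 + 3744) = (-879 + (1 - 7200))/(7056 + 3744) = (-879 - 7199)/10800 = -8078*1/10800 = -4039/5400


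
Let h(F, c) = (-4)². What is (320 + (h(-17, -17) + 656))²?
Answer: 984064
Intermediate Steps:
h(F, c) = 16
(320 + (h(-17, -17) + 656))² = (320 + (16 + 656))² = (320 + 672)² = 992² = 984064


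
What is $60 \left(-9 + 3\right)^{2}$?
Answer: $2160$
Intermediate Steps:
$60 \left(-9 + 3\right)^{2} = 60 \left(-6\right)^{2} = 60 \cdot 36 = 2160$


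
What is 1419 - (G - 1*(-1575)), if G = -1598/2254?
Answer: -175013/1127 ≈ -155.29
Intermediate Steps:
G = -799/1127 (G = -1598*1/2254 = -799/1127 ≈ -0.70896)
1419 - (G - 1*(-1575)) = 1419 - (-799/1127 - 1*(-1575)) = 1419 - (-799/1127 + 1575) = 1419 - 1*1774226/1127 = 1419 - 1774226/1127 = -175013/1127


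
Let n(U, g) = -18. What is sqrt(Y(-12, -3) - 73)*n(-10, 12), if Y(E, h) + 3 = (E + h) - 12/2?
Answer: -18*I*sqrt(97) ≈ -177.28*I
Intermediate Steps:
Y(E, h) = -9 + E + h (Y(E, h) = -3 + ((E + h) - 12/2) = -3 + ((E + h) - 12*1/2) = -3 + ((E + h) - 6) = -3 + (-6 + E + h) = -9 + E + h)
sqrt(Y(-12, -3) - 73)*n(-10, 12) = sqrt((-9 - 12 - 3) - 73)*(-18) = sqrt(-24 - 73)*(-18) = sqrt(-97)*(-18) = (I*sqrt(97))*(-18) = -18*I*sqrt(97)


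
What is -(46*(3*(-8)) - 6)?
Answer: 1110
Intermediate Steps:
-(46*(3*(-8)) - 6) = -(46*(-24) - 6) = -(-1104 - 6) = -1*(-1110) = 1110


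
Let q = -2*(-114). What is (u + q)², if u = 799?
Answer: 1054729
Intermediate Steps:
q = 228
(u + q)² = (799 + 228)² = 1027² = 1054729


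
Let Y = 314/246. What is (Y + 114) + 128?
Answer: 29923/123 ≈ 243.28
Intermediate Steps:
Y = 157/123 (Y = 314*(1/246) = 157/123 ≈ 1.2764)
(Y + 114) + 128 = (157/123 + 114) + 128 = 14179/123 + 128 = 29923/123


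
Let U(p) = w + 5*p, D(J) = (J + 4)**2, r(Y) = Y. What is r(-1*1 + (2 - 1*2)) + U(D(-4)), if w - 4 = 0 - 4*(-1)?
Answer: 7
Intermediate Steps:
w = 8 (w = 4 + (0 - 4*(-1)) = 4 + (0 + 4) = 4 + 4 = 8)
D(J) = (4 + J)**2
U(p) = 8 + 5*p
r(-1*1 + (2 - 1*2)) + U(D(-4)) = (-1*1 + (2 - 1*2)) + (8 + 5*(4 - 4)**2) = (-1 + (2 - 2)) + (8 + 5*0**2) = (-1 + 0) + (8 + 5*0) = -1 + (8 + 0) = -1 + 8 = 7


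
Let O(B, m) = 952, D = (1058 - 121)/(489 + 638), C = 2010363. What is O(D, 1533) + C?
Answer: 2011315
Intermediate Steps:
D = 937/1127 ≈ 0.83141
O(D, 1533) + C = 952 + 2010363 = 2011315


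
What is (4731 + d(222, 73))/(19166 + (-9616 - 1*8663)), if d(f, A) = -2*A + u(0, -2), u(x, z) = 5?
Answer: 4590/887 ≈ 5.1747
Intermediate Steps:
d(f, A) = 5 - 2*A (d(f, A) = -2*A + 5 = 5 - 2*A)
(4731 + d(222, 73))/(19166 + (-9616 - 1*8663)) = (4731 + (5 - 2*73))/(19166 + (-9616 - 1*8663)) = (4731 + (5 - 146))/(19166 + (-9616 - 8663)) = (4731 - 141)/(19166 - 18279) = 4590/887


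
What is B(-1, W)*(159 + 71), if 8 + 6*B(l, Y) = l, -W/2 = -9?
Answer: -345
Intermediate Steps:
W = 18 (W = -2*(-9) = 18)
B(l, Y) = -4/3 + l/6
B(-1, W)*(159 + 71) = (-4/3 + (⅙)*(-1))*(159 + 71) = (-4/3 - ⅙)*230 = -3/2*230 = -345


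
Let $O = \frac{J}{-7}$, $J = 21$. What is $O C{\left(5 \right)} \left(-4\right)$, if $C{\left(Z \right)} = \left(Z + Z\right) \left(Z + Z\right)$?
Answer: $1200$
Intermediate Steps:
$C{\left(Z \right)} = 4 Z^{2}$ ($C{\left(Z \right)} = 2 Z 2 Z = 4 Z^{2}$)
$O = -3$ ($O = \frac{21}{-7} = 21 \left(- \frac{1}{7}\right) = -3$)
$O C{\left(5 \right)} \left(-4\right) = - 3 \cdot 4 \cdot 5^{2} \left(-4\right) = - 3 \cdot 4 \cdot 25 \left(-4\right) = \left(-3\right) 100 \left(-4\right) = \left(-300\right) \left(-4\right) = 1200$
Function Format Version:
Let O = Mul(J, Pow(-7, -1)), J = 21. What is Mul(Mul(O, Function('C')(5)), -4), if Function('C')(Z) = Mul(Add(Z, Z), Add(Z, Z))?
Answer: 1200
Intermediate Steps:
Function('C')(Z) = Mul(4, Pow(Z, 2)) (Function('C')(Z) = Mul(Mul(2, Z), Mul(2, Z)) = Mul(4, Pow(Z, 2)))
O = -3 (O = Mul(21, Pow(-7, -1)) = Mul(21, Rational(-1, 7)) = -3)
Mul(Mul(O, Function('C')(5)), -4) = Mul(Mul(-3, Mul(4, Pow(5, 2))), -4) = Mul(Mul(-3, Mul(4, 25)), -4) = Mul(Mul(-3, 100), -4) = Mul(-300, -4) = 1200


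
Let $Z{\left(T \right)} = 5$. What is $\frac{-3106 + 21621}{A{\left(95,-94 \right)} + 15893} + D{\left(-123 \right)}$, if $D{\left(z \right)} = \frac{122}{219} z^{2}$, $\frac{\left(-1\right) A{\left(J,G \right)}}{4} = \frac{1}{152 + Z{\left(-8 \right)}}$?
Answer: $\frac{1535372173877}{182149381} \approx 8429.2$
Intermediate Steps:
$A{\left(J,G \right)} = - \frac{4}{157}$ ($A{\left(J,G \right)} = - \frac{4}{152 + 5} = - \frac{4}{157}$)
$D{\left(z \right)} = \frac{122 z^{2}}{219}$ ($D{\left(z \right)} = 122 \cdot \frac{1}{219} z^{2} = \frac{122 z^{2}}{219}$)
$\frac{-3106 + 21621}{A{\left(95,-94 \right)} + 15893} + D{\left(-123 \right)} = \frac{-3106 + 21621}{- \frac{4}{157} + 15893} + \frac{122 \left(-123\right)^{2}}{219} = \frac{18515}{\frac{2495197}{157}} + \frac{122}{219} \cdot 15129 = 18515 \cdot \frac{157}{2495197} + \frac{615246}{73} = \frac{2906855}{2495197} + \frac{615246}{73} = \frac{1535372173877}{182149381}$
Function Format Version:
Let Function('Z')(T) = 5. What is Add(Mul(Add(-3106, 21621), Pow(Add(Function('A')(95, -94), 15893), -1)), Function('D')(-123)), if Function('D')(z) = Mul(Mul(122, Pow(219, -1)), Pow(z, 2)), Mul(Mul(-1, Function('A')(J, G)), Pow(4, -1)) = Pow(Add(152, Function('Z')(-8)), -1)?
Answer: Rational(1535372173877, 182149381) ≈ 8429.2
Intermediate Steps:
Function('A')(J, G) = Rational(-4, 157) (Function('A')(J, G) = Mul(-4, Pow(Add(152, 5), -1)) = Mul(-4, Pow(157, -1)) = Mul(-4, Rational(1, 157)) = Rational(-4, 157))
Function('D')(z) = Mul(Rational(122, 219), Pow(z, 2)) (Function('D')(z) = Mul(Mul(122, Rational(1, 219)), Pow(z, 2)) = Mul(Rational(122, 219), Pow(z, 2)))
Add(Mul(Add(-3106, 21621), Pow(Add(Function('A')(95, -94), 15893), -1)), Function('D')(-123)) = Add(Mul(Add(-3106, 21621), Pow(Add(Rational(-4, 157), 15893), -1)), Mul(Rational(122, 219), Pow(-123, 2))) = Add(Mul(18515, Pow(Rational(2495197, 157), -1)), Mul(Rational(122, 219), 15129)) = Add(Mul(18515, Rational(157, 2495197)), Rational(615246, 73)) = Add(Rational(2906855, 2495197), Rational(615246, 73)) = Rational(1535372173877, 182149381)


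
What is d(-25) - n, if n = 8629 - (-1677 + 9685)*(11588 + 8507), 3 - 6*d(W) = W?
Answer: 482736407/3 ≈ 1.6091e+8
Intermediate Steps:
d(W) = ½ - W/6
n = -160912131 (n = 8629 - 8008*20095 = 8629 - 1*160920760 = 8629 - 160920760 = -160912131)
d(-25) - n = (½ - ⅙*(-25)) - 1*(-160912131) = (½ + 25/6) + 160912131 = 14/3 + 160912131 = 482736407/3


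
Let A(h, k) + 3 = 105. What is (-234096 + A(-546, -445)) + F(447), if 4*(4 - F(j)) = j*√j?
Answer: -233990 - 447*√447/4 ≈ -2.3635e+5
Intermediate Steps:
F(j) = 4 - j^(3/2)/4 (F(j) = 4 - j*√j/4 = 4 - j^(3/2)/4)
A(h, k) = 102 (A(h, k) = -3 + 105 = 102)
(-234096 + A(-546, -445)) + F(447) = (-234096 + 102) + (4 - 447*√447/4) = -233994 + (4 - 447*√447/4) = -233990 - 447*√447/4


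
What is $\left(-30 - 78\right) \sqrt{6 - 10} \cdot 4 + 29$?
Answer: $29 - 864 i \approx 29.0 - 864.0 i$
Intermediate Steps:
$\left(-30 - 78\right) \sqrt{6 - 10} \cdot 4 + 29 = \left(-30 - 78\right) \sqrt{-4} \cdot 4 + 29 = - 108 \cdot 2 i 4 + 29 = - 108 \cdot 8 i + 29 = - 864 i + 29 = 29 - 864 i$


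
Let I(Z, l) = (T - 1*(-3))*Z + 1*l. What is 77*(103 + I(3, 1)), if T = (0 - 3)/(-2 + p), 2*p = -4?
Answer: 35497/4 ≈ 8874.3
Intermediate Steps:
p = -2 (p = (1/2)*(-4) = -2)
T = 3/4 (T = (0 - 3)/(-2 - 2) = -3/(-4) = -3*(-1/4) = 3/4 ≈ 0.75000)
I(Z, l) = l + 15*Z/4 (I(Z, l) = (3/4 - 1*(-3))*Z + 1*l = (3/4 + 3)*Z + l = 15*Z/4 + l = l + 15*Z/4)
77*(103 + I(3, 1)) = 77*(103 + (1 + (15/4)*3)) = 77*(103 + (1 + 45/4)) = 77*(103 + 49/4) = 77*(461/4) = 35497/4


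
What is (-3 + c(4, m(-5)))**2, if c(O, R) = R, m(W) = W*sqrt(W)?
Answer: -116 + 30*I*sqrt(5) ≈ -116.0 + 67.082*I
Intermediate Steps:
m(W) = W**(3/2)
(-3 + c(4, m(-5)))**2 = (-3 + (-5)**(3/2))**2 = (-3 - 5*I*sqrt(5))**2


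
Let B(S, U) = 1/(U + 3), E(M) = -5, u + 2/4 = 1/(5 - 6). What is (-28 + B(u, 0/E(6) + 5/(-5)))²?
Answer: 3025/4 ≈ 756.25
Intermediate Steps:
u = -3/2 (u = -½ + 1/(5 - 6) = -½ + 1/(-1) = -½ - 1 = -3/2 ≈ -1.5000)
B(S, U) = 1/(3 + U)
(-28 + B(u, 0/E(6) + 5/(-5)))² = (-28 + 1/(3 + (0/(-5) + 5/(-5))))² = (-28 + 1/(3 + (0*(-⅕) + 5*(-⅕))))² = (-28 + 1/(3 + (0 - 1)))² = (-28 + 1/(3 - 1))² = (-28 + 1/2)² = (-28 + ½)² = (-55/2)² = 3025/4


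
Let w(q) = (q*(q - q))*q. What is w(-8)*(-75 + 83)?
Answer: 0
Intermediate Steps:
w(q) = 0 (w(q) = (q*0)*q = 0*q = 0)
w(-8)*(-75 + 83) = 0*(-75 + 83) = 0*8 = 0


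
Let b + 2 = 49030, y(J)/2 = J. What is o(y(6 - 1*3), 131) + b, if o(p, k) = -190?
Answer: 48838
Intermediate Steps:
y(J) = 2*J
b = 49028 (b = -2 + 49030 = 49028)
o(y(6 - 1*3), 131) + b = -190 + 49028 = 48838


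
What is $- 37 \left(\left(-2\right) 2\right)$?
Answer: $148$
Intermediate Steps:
$- 37 \left(\left(-2\right) 2\right) = \left(-37\right) \left(-4\right) = 148$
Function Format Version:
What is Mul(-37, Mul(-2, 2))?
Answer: 148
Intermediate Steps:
Mul(-37, Mul(-2, 2)) = Mul(-37, -4) = 148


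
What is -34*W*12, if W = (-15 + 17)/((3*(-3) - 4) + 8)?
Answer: 816/5 ≈ 163.20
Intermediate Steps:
W = -2/5 (W = 2/((-9 - 4) + 8) = 2/(-13 + 8) = 2/(-5) = 2*(-1/5) = -2/5 ≈ -0.40000)
-34*W*12 = -34*(-2/5)*12 = (68/5)*12 = 816/5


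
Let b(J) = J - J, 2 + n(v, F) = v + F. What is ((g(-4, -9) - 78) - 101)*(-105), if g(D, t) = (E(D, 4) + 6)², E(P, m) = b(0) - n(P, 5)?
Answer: 13650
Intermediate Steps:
n(v, F) = -2 + F + v (n(v, F) = -2 + (v + F) = -2 + (F + v) = -2 + F + v)
b(J) = 0
E(P, m) = -3 - P (E(P, m) = 0 - (-2 + 5 + P) = 0 - (3 + P) = 0 + (-3 - P) = -3 - P)
g(D, t) = (3 - D)² (g(D, t) = ((-3 - D) + 6)² = (3 - D)²)
((g(-4, -9) - 78) - 101)*(-105) = (((-3 - 4)² - 78) - 101)*(-105) = (((-7)² - 78) - 101)*(-105) = ((49 - 78) - 101)*(-105) = (-29 - 101)*(-105) = -130*(-105) = 13650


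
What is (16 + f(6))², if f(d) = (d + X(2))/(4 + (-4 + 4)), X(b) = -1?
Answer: 4761/16 ≈ 297.56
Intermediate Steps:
f(d) = -¼ + d/4 (f(d) = (d - 1)/(4 + (-4 + 4)) = (-1 + d)/(4 + 0) = (-1 + d)/4 = (-1 + d)*(¼) = -¼ + d/4)
(16 + f(6))² = (16 + (-¼ + (¼)*6))² = (16 + (-¼ + 3/2))² = (16 + 5/4)² = (69/4)² = 4761/16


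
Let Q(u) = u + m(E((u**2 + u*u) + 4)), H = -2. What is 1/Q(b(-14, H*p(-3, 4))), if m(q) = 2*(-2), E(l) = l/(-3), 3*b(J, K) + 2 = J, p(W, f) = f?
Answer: -3/28 ≈ -0.10714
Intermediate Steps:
b(J, K) = -2/3 + J/3
E(l) = -l/3 (E(l) = l*(-1/3) = -l/3)
m(q) = -4
Q(u) = -4 + u (Q(u) = u - 4 = -4 + u)
1/Q(b(-14, H*p(-3, 4))) = 1/(-4 + (-2/3 + (1/3)*(-14))) = 1/(-4 + (-2/3 - 14/3)) = 1/(-4 - 16/3) = 1/(-28/3) = -3/28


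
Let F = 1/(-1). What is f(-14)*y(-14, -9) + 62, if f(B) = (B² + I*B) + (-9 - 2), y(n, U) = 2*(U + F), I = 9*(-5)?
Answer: -16238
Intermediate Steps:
I = -45
F = -1
y(n, U) = -2 + 2*U (y(n, U) = 2*(U - 1) = 2*(-1 + U) = -2 + 2*U)
f(B) = -11 + B² - 45*B (f(B) = (B² - 45*B) + (-9 - 2) = (B² - 45*B) - 11 = -11 + B² - 45*B)
f(-14)*y(-14, -9) + 62 = (-11 + (-14)² - 45*(-14))*(-2 + 2*(-9)) + 62 = (-11 + 196 + 630)*(-2 - 18) + 62 = 815*(-20) + 62 = -16300 + 62 = -16238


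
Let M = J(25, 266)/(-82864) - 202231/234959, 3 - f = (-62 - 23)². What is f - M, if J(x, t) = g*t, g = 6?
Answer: -35148156504931/4867410644 ≈ -7221.1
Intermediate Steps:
J(x, t) = 6*t
f = -7222 (f = 3 - (-62 - 23)² = 3 - 1*(-85)² = 3 - 1*7225 = 3 - 7225 = -7222)
M = -4283166037/4867410644 (M = (6*266)/(-82864) - 202231/234959 = 1596*(-1/82864) - 202231*1/234959 = -399/20716 - 202231/234959 = -4283166037/4867410644 ≈ -0.87997)
f - M = -7222 - 1*(-4283166037/4867410644) = -7222 + 4283166037/4867410644 = -35148156504931/4867410644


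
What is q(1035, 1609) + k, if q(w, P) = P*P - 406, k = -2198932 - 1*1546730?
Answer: -1157187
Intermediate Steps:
k = -3745662 (k = -2198932 - 1546730 = -3745662)
q(w, P) = -406 + P² (q(w, P) = P² - 406 = -406 + P²)
q(1035, 1609) + k = (-406 + 1609²) - 3745662 = (-406 + 2588881) - 3745662 = 2588475 - 3745662 = -1157187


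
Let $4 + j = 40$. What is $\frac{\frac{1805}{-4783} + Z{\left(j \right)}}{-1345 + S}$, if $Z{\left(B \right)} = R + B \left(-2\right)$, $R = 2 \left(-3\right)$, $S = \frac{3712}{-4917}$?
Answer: $\frac{1843280043}{31649479291} \approx 0.05824$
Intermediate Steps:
$j = 36$ ($j = -4 + 40 = 36$)
$S = - \frac{3712}{4917}$ ($S = 3712 \left(- \frac{1}{4917}\right) = - \frac{3712}{4917} \approx -0.75493$)
$R = -6$
$Z{\left(B \right)} = -6 - 2 B$ ($Z{\left(B \right)} = -6 + B \left(-2\right) = -6 - 2 B$)
$\frac{\frac{1805}{-4783} + Z{\left(j \right)}}{-1345 + S} = \frac{\frac{1805}{-4783} - 78}{-1345 - \frac{3712}{4917}} = \frac{1805 \left(- \frac{1}{4783}\right) - 78}{- \frac{6617077}{4917}} = \left(- \frac{1805}{4783} - 78\right) \left(- \frac{4917}{6617077}\right) = \left(- \frac{374879}{4783}\right) \left(- \frac{4917}{6617077}\right) = \frac{1843280043}{31649479291}$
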